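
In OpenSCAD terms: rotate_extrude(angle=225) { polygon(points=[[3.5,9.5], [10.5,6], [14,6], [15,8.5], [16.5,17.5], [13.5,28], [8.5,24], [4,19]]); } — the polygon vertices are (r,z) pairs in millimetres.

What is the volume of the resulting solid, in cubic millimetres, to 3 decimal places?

Volume = 8079.375 mm³

Profile (r,z), 8 vertices: (3.5,9.5) (10.5,6) (14,6) (15,8.5) (16.5,17.5) (13.5,28) (8.5,24) (4,19)
edge 0: (3.5,9.5)→(10.5,6)  cross = 3.5·6 − 10.5·9.5 = -78.7500; (r_i+r_j)·cross = 14·-78.7500 = -1102.5000
edge 1: (10.5,6)→(14,6)  cross = 10.5·6 − 14·6 = -21.0000; (r_i+r_j)·cross = 24.5·-21.0000 = -514.5000
edge 2: (14,6)→(15,8.5)  cross = 14·8.5 − 15·6 = 29.0000; (r_i+r_j)·cross = 29·29.0000 = 841.0000
edge 3: (15,8.5)→(16.5,17.5)  cross = 15·17.5 − 16.5·8.5 = 122.2500; (r_i+r_j)·cross = 31.5·122.2500 = 3850.8750
edge 4: (16.5,17.5)→(13.5,28)  cross = 16.5·28 − 13.5·17.5 = 225.7500; (r_i+r_j)·cross = 30·225.7500 = 6772.5000
edge 5: (13.5,28)→(8.5,24)  cross = 13.5·24 − 8.5·28 = 86.0000; (r_i+r_j)·cross = 22·86.0000 = 1892.0000
edge 6: (8.5,24)→(4,19)  cross = 8.5·19 − 4·24 = 65.5000; (r_i+r_j)·cross = 12.5·65.5000 = 818.7500
edge 7: (4,19)→(3.5,9.5)  cross = 4·9.5 − 3.5·19 = -28.5000; (r_i+r_j)·cross = 7.5·-28.5000 = -213.7500
Σcross = 400.2500 → A = |Σcross|/2 = 200.1250 mm²
Σ(r_i+r_j)·cross = 12344.3750 → first moment M = |Σ|/6 = 2057.3958
R_c = M/A = 2057.3958/200.1250 = 10.2806 mm
θ = 225° = 3.926991 rad
V = θ·R_c·A = 3.926991·10.2806·200.1250 = 8079.375 mm³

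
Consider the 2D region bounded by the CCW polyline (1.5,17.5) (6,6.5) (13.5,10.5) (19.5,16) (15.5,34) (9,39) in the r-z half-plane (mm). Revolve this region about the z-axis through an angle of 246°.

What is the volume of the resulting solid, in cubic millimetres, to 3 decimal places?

Volume = 15780.080 mm³

Profile (r,z), 6 vertices: (1.5,17.5) (6,6.5) (13.5,10.5) (19.5,16) (15.5,34) (9,39)
edge 0: (1.5,17.5)→(6,6.5)  cross = 1.5·6.5 − 6·17.5 = -95.2500; (r_i+r_j)·cross = 7.5·-95.2500 = -714.3750
edge 1: (6,6.5)→(13.5,10.5)  cross = 6·10.5 − 13.5·6.5 = -24.7500; (r_i+r_j)·cross = 19.5·-24.7500 = -482.6250
edge 2: (13.5,10.5)→(19.5,16)  cross = 13.5·16 − 19.5·10.5 = 11.2500; (r_i+r_j)·cross = 33·11.2500 = 371.2500
edge 3: (19.5,16)→(15.5,34)  cross = 19.5·34 − 15.5·16 = 415.0000; (r_i+r_j)·cross = 35·415.0000 = 14525.0000
edge 4: (15.5,34)→(9,39)  cross = 15.5·39 − 9·34 = 298.5000; (r_i+r_j)·cross = 24.5·298.5000 = 7313.2500
edge 5: (9,39)→(1.5,17.5)  cross = 9·17.5 − 1.5·39 = 99.0000; (r_i+r_j)·cross = 10.5·99.0000 = 1039.5000
Σcross = 703.7500 → A = |Σcross|/2 = 351.8750 mm²
Σ(r_i+r_j)·cross = 22052.0000 → first moment M = |Σ|/6 = 3675.3333
R_c = M/A = 3675.3333/351.8750 = 10.4450 mm
θ = 246° = 4.293510 rad
V = θ·R_c·A = 4.293510·10.4450·351.8750 = 15780.080 mm³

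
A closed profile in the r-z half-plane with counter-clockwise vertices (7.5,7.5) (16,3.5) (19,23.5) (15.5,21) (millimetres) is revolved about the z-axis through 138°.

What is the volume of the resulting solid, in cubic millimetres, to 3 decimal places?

Profile (r,z), 4 vertices: (7.5,7.5) (16,3.5) (19,23.5) (15.5,21)
edge 0: (7.5,7.5)→(16,3.5)  cross = 7.5·3.5 − 16·7.5 = -93.7500; (r_i+r_j)·cross = 23.5·-93.7500 = -2203.1250
edge 1: (16,3.5)→(19,23.5)  cross = 16·23.5 − 19·3.5 = 309.5000; (r_i+r_j)·cross = 35·309.5000 = 10832.5000
edge 2: (19,23.5)→(15.5,21)  cross = 19·21 − 15.5·23.5 = 34.7500; (r_i+r_j)·cross = 34.5·34.7500 = 1198.8750
edge 3: (15.5,21)→(7.5,7.5)  cross = 15.5·7.5 − 7.5·21 = -41.2500; (r_i+r_j)·cross = 23·-41.2500 = -948.7500
Σcross = 209.2500 → A = |Σcross|/2 = 104.6250 mm²
Σ(r_i+r_j)·cross = 8879.5000 → first moment M = |Σ|/6 = 1479.9167
R_c = M/A = 1479.9167/104.6250 = 14.1450 mm
θ = 138° = 2.408554 rad
V = θ·R_c·A = 2.408554·14.1450·104.6250 = 3564.460 mm³

Volume = 3564.460 mm³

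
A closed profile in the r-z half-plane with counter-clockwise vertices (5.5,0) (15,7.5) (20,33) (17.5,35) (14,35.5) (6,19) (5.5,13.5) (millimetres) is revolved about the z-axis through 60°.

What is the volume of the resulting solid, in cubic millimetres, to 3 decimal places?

Profile (r,z), 7 vertices: (5.5,0) (15,7.5) (20,33) (17.5,35) (14,35.5) (6,19) (5.5,13.5)
edge 0: (5.5,0)→(15,7.5)  cross = 5.5·7.5 − 15·0 = 41.2500; (r_i+r_j)·cross = 20.5·41.2500 = 845.6250
edge 1: (15,7.5)→(20,33)  cross = 15·33 − 20·7.5 = 345.0000; (r_i+r_j)·cross = 35·345.0000 = 12075.0000
edge 2: (20,33)→(17.5,35)  cross = 20·35 − 17.5·33 = 122.5000; (r_i+r_j)·cross = 37.5·122.5000 = 4593.7500
edge 3: (17.5,35)→(14,35.5)  cross = 17.5·35.5 − 14·35 = 131.2500; (r_i+r_j)·cross = 31.5·131.2500 = 4134.3750
edge 4: (14,35.5)→(6,19)  cross = 14·19 − 6·35.5 = 53.0000; (r_i+r_j)·cross = 20·53.0000 = 1060.0000
edge 5: (6,19)→(5.5,13.5)  cross = 6·13.5 − 5.5·19 = -23.5000; (r_i+r_j)·cross = 11.5·-23.5000 = -270.2500
edge 6: (5.5,13.5)→(5.5,0)  cross = 5.5·0 − 5.5·13.5 = -74.2500; (r_i+r_j)·cross = 11·-74.2500 = -816.7500
Σcross = 595.2500 → A = |Σcross|/2 = 297.6250 mm²
Σ(r_i+r_j)·cross = 21621.7500 → first moment M = |Σ|/6 = 3603.6250
R_c = M/A = 3603.6250/297.6250 = 12.1079 mm
θ = 60° = 1.047198 rad
V = θ·R_c·A = 1.047198·12.1079·297.6250 = 3773.707 mm³

Volume = 3773.707 mm³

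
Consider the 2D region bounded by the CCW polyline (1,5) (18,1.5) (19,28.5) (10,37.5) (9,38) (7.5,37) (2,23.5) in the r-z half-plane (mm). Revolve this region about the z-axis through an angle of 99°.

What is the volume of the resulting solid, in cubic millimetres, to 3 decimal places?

Profile (r,z), 7 vertices: (1,5) (18,1.5) (19,28.5) (10,37.5) (9,38) (7.5,37) (2,23.5)
edge 0: (1,5)→(18,1.5)  cross = 1·1.5 − 18·5 = -88.5000; (r_i+r_j)·cross = 19·-88.5000 = -1681.5000
edge 1: (18,1.5)→(19,28.5)  cross = 18·28.5 − 19·1.5 = 484.5000; (r_i+r_j)·cross = 37·484.5000 = 17926.5000
edge 2: (19,28.5)→(10,37.5)  cross = 19·37.5 − 10·28.5 = 427.5000; (r_i+r_j)·cross = 29·427.5000 = 12397.5000
edge 3: (10,37.5)→(9,38)  cross = 10·38 − 9·37.5 = 42.5000; (r_i+r_j)·cross = 19·42.5000 = 807.5000
edge 4: (9,38)→(7.5,37)  cross = 9·37 − 7.5·38 = 48.0000; (r_i+r_j)·cross = 16.5·48.0000 = 792.0000
edge 5: (7.5,37)→(2,23.5)  cross = 7.5·23.5 − 2·37 = 102.2500; (r_i+r_j)·cross = 9.5·102.2500 = 971.3750
edge 6: (2,23.5)→(1,5)  cross = 2·5 − 1·23.5 = -13.5000; (r_i+r_j)·cross = 3·-13.5000 = -40.5000
Σcross = 1002.7500 → A = |Σcross|/2 = 501.3750 mm²
Σ(r_i+r_j)·cross = 31172.8750 → first moment M = |Σ|/6 = 5195.4792
R_c = M/A = 5195.4792/501.3750 = 10.3625 mm
θ = 99° = 1.727876 rad
V = θ·R_c·A = 1.727876·10.3625·501.3750 = 8977.144 mm³

Volume = 8977.144 mm³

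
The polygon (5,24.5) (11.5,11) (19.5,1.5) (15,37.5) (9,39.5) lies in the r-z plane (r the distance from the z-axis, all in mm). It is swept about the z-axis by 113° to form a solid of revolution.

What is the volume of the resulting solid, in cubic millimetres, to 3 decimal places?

Profile (r,z), 5 vertices: (5,24.5) (11.5,11) (19.5,1.5) (15,37.5) (9,39.5)
edge 0: (5,24.5)→(11.5,11)  cross = 5·11 − 11.5·24.5 = -226.7500; (r_i+r_j)·cross = 16.5·-226.7500 = -3741.3750
edge 1: (11.5,11)→(19.5,1.5)  cross = 11.5·1.5 − 19.5·11 = -197.2500; (r_i+r_j)·cross = 31·-197.2500 = -6114.7500
edge 2: (19.5,1.5)→(15,37.5)  cross = 19.5·37.5 − 15·1.5 = 708.7500; (r_i+r_j)·cross = 34.5·708.7500 = 24451.8750
edge 3: (15,37.5)→(9,39.5)  cross = 15·39.5 − 9·37.5 = 255.0000; (r_i+r_j)·cross = 24·255.0000 = 6120.0000
edge 4: (9,39.5)→(5,24.5)  cross = 9·24.5 − 5·39.5 = 23.0000; (r_i+r_j)·cross = 14·23.0000 = 322.0000
Σcross = 562.7500 → A = |Σcross|/2 = 281.3750 mm²
Σ(r_i+r_j)·cross = 21037.7500 → first moment M = |Σ|/6 = 3506.2917
R_c = M/A = 3506.2917/281.3750 = 12.4613 mm
θ = 113° = 1.972222 rad
V = θ·R_c·A = 1.972222·12.4613·281.3750 = 6915.186 mm³

Volume = 6915.186 mm³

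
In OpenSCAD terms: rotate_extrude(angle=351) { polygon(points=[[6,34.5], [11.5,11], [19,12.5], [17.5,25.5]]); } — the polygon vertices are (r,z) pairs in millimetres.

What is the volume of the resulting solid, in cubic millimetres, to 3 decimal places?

Volume = 12777.270 mm³

Profile (r,z), 4 vertices: (6,34.5) (11.5,11) (19,12.5) (17.5,25.5)
edge 0: (6,34.5)→(11.5,11)  cross = 6·11 − 11.5·34.5 = -330.7500; (r_i+r_j)·cross = 17.5·-330.7500 = -5788.1250
edge 1: (11.5,11)→(19,12.5)  cross = 11.5·12.5 − 19·11 = -65.2500; (r_i+r_j)·cross = 30.5·-65.2500 = -1990.1250
edge 2: (19,12.5)→(17.5,25.5)  cross = 19·25.5 − 17.5·12.5 = 265.7500; (r_i+r_j)·cross = 36.5·265.7500 = 9699.8750
edge 3: (17.5,25.5)→(6,34.5)  cross = 17.5·34.5 − 6·25.5 = 450.7500; (r_i+r_j)·cross = 23.5·450.7500 = 10592.6250
Σcross = 320.5000 → A = |Σcross|/2 = 160.2500 mm²
Σ(r_i+r_j)·cross = 12514.2500 → first moment M = |Σ|/6 = 2085.7083
R_c = M/A = 2085.7083/160.2500 = 13.0153 mm
θ = 351° = 6.126106 rad
V = θ·R_c·A = 6.126106·13.0153·160.2500 = 12777.270 mm³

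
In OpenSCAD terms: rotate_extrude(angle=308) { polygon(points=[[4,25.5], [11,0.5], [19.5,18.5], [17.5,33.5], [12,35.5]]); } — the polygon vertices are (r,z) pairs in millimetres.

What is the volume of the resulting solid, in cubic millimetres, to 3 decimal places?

Volume = 20620.184 mm³

Profile (r,z), 5 vertices: (4,25.5) (11,0.5) (19.5,18.5) (17.5,33.5) (12,35.5)
edge 0: (4,25.5)→(11,0.5)  cross = 4·0.5 − 11·25.5 = -278.5000; (r_i+r_j)·cross = 15·-278.5000 = -4177.5000
edge 1: (11,0.5)→(19.5,18.5)  cross = 11·18.5 − 19.5·0.5 = 193.7500; (r_i+r_j)·cross = 30.5·193.7500 = 5909.3750
edge 2: (19.5,18.5)→(17.5,33.5)  cross = 19.5·33.5 − 17.5·18.5 = 329.5000; (r_i+r_j)·cross = 37·329.5000 = 12191.5000
edge 3: (17.5,33.5)→(12,35.5)  cross = 17.5·35.5 − 12·33.5 = 219.2500; (r_i+r_j)·cross = 29.5·219.2500 = 6467.8750
edge 4: (12,35.5)→(4,25.5)  cross = 12·25.5 − 4·35.5 = 164.0000; (r_i+r_j)·cross = 16·164.0000 = 2624.0000
Σcross = 628.0000 → A = |Σcross|/2 = 314.0000 mm²
Σ(r_i+r_j)·cross = 23015.2500 → first moment M = |Σ|/6 = 3835.8750
R_c = M/A = 3835.8750/314.0000 = 12.2162 mm
θ = 308° = 5.375614 rad
V = θ·R_c·A = 5.375614·12.2162·314.0000 = 20620.184 mm³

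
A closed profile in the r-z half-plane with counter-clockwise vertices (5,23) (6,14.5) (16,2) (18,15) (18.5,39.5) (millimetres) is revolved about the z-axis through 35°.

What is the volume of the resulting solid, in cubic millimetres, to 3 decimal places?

Volume = 2296.472 mm³

Profile (r,z), 5 vertices: (5,23) (6,14.5) (16,2) (18,15) (18.5,39.5)
edge 0: (5,23)→(6,14.5)  cross = 5·14.5 − 6·23 = -65.5000; (r_i+r_j)·cross = 11·-65.5000 = -720.5000
edge 1: (6,14.5)→(16,2)  cross = 6·2 − 16·14.5 = -220.0000; (r_i+r_j)·cross = 22·-220.0000 = -4840.0000
edge 2: (16,2)→(18,15)  cross = 16·15 − 18·2 = 204.0000; (r_i+r_j)·cross = 34·204.0000 = 6936.0000
edge 3: (18,15)→(18.5,39.5)  cross = 18·39.5 − 18.5·15 = 433.5000; (r_i+r_j)·cross = 36.5·433.5000 = 15822.7500
edge 4: (18.5,39.5)→(5,23)  cross = 18.5·23 − 5·39.5 = 228.0000; (r_i+r_j)·cross = 23.5·228.0000 = 5358.0000
Σcross = 580.0000 → A = |Σcross|/2 = 290.0000 mm²
Σ(r_i+r_j)·cross = 22556.2500 → first moment M = |Σ|/6 = 3759.3750
R_c = M/A = 3759.3750/290.0000 = 12.9634 mm
θ = 35° = 0.610865 rad
V = θ·R_c·A = 0.610865·12.9634·290.0000 = 2296.472 mm³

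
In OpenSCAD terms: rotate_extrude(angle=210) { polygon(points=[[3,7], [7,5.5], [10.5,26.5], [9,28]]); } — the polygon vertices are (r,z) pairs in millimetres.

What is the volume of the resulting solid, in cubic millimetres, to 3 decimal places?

Profile (r,z), 4 vertices: (3,7) (7,5.5) (10.5,26.5) (9,28)
edge 0: (3,7)→(7,5.5)  cross = 3·5.5 − 7·7 = -32.5000; (r_i+r_j)·cross = 10·-32.5000 = -325.0000
edge 1: (7,5.5)→(10.5,26.5)  cross = 7·26.5 − 10.5·5.5 = 127.7500; (r_i+r_j)·cross = 17.5·127.7500 = 2235.6250
edge 2: (10.5,26.5)→(9,28)  cross = 10.5·28 − 9·26.5 = 55.5000; (r_i+r_j)·cross = 19.5·55.5000 = 1082.2500
edge 3: (9,28)→(3,7)  cross = 9·7 − 3·28 = -21.0000; (r_i+r_j)·cross = 12·-21.0000 = -252.0000
Σcross = 129.7500 → A = |Σcross|/2 = 64.8750 mm²
Σ(r_i+r_j)·cross = 2740.8750 → first moment M = |Σ|/6 = 456.8125
R_c = M/A = 456.8125/64.8750 = 7.0414 mm
θ = 210° = 3.665191 rad
V = θ·R_c·A = 3.665191·7.0414·64.8750 = 1674.305 mm³

Volume = 1674.305 mm³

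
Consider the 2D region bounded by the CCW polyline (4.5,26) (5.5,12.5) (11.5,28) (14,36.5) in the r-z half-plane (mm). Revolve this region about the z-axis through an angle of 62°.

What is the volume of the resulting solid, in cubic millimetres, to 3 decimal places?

Profile (r,z), 4 vertices: (4.5,26) (5.5,12.5) (11.5,28) (14,36.5)
edge 0: (4.5,26)→(5.5,12.5)  cross = 4.5·12.5 − 5.5·26 = -86.7500; (r_i+r_j)·cross = 10·-86.7500 = -867.5000
edge 1: (5.5,12.5)→(11.5,28)  cross = 5.5·28 − 11.5·12.5 = 10.2500; (r_i+r_j)·cross = 17·10.2500 = 174.2500
edge 2: (11.5,28)→(14,36.5)  cross = 11.5·36.5 − 14·28 = 27.7500; (r_i+r_j)·cross = 25.5·27.7500 = 707.6250
edge 3: (14,36.5)→(4.5,26)  cross = 14·26 − 4.5·36.5 = 199.7500; (r_i+r_j)·cross = 18.5·199.7500 = 3695.3750
Σcross = 151.0000 → A = |Σcross|/2 = 75.5000 mm²
Σ(r_i+r_j)·cross = 3709.7500 → first moment M = |Σ|/6 = 618.2917
R_c = M/A = 618.2917/75.5000 = 8.1893 mm
θ = 62° = 1.082104 rad
V = θ·R_c·A = 1.082104·8.1893·75.5000 = 669.056 mm³

Volume = 669.056 mm³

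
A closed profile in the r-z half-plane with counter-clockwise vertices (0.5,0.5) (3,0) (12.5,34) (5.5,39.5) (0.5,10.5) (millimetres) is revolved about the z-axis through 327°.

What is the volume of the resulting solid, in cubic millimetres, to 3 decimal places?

Profile (r,z), 5 vertices: (0.5,0.5) (3,0) (12.5,34) (5.5,39.5) (0.5,10.5)
edge 0: (0.5,0.5)→(3,0)  cross = 0.5·0 − 3·0.5 = -1.5000; (r_i+r_j)·cross = 3.5·-1.5000 = -5.2500
edge 1: (3,0)→(12.5,34)  cross = 3·34 − 12.5·0 = 102.0000; (r_i+r_j)·cross = 15.5·102.0000 = 1581.0000
edge 2: (12.5,34)→(5.5,39.5)  cross = 12.5·39.5 − 5.5·34 = 306.7500; (r_i+r_j)·cross = 18·306.7500 = 5521.5000
edge 3: (5.5,39.5)→(0.5,10.5)  cross = 5.5·10.5 − 0.5·39.5 = 38.0000; (r_i+r_j)·cross = 6·38.0000 = 228.0000
edge 4: (0.5,10.5)→(0.5,0.5)  cross = 0.5·0.5 − 0.5·10.5 = -5.0000; (r_i+r_j)·cross = 1·-5.0000 = -5.0000
Σcross = 440.2500 → A = |Σcross|/2 = 220.1250 mm²
Σ(r_i+r_j)·cross = 7320.2500 → first moment M = |Σ|/6 = 1220.0417
R_c = M/A = 1220.0417/220.1250 = 5.5425 mm
θ = 327° = 5.707227 rad
V = θ·R_c·A = 5.707227·5.5425·220.1250 = 6963.054 mm³

Volume = 6963.054 mm³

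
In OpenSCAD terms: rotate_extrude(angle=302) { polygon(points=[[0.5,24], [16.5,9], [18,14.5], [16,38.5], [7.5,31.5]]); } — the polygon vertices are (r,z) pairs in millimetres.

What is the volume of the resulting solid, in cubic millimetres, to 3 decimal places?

Volume = 15861.878 mm³

Profile (r,z), 5 vertices: (0.5,24) (16.5,9) (18,14.5) (16,38.5) (7.5,31.5)
edge 0: (0.5,24)→(16.5,9)  cross = 0.5·9 − 16.5·24 = -391.5000; (r_i+r_j)·cross = 17·-391.5000 = -6655.5000
edge 1: (16.5,9)→(18,14.5)  cross = 16.5·14.5 − 18·9 = 77.2500; (r_i+r_j)·cross = 34.5·77.2500 = 2665.1250
edge 2: (18,14.5)→(16,38.5)  cross = 18·38.5 − 16·14.5 = 461.0000; (r_i+r_j)·cross = 34·461.0000 = 15674.0000
edge 3: (16,38.5)→(7.5,31.5)  cross = 16·31.5 − 7.5·38.5 = 215.2500; (r_i+r_j)·cross = 23.5·215.2500 = 5058.3750
edge 4: (7.5,31.5)→(0.5,24)  cross = 7.5·24 − 0.5·31.5 = 164.2500; (r_i+r_j)·cross = 8·164.2500 = 1314.0000
Σcross = 526.2500 → A = |Σcross|/2 = 263.1250 mm²
Σ(r_i+r_j)·cross = 18056.0000 → first moment M = |Σ|/6 = 3009.3333
R_c = M/A = 3009.3333/263.1250 = 11.4369 mm
θ = 302° = 5.270894 rad
V = θ·R_c·A = 5.270894·11.4369·263.1250 = 15861.878 mm³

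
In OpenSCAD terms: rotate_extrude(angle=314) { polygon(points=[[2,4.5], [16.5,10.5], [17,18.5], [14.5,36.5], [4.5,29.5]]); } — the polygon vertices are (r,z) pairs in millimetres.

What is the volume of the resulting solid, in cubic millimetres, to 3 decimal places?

Volume = 17456.233 mm³

Profile (r,z), 5 vertices: (2,4.5) (16.5,10.5) (17,18.5) (14.5,36.5) (4.5,29.5)
edge 0: (2,4.5)→(16.5,10.5)  cross = 2·10.5 − 16.5·4.5 = -53.2500; (r_i+r_j)·cross = 18.5·-53.2500 = -985.1250
edge 1: (16.5,10.5)→(17,18.5)  cross = 16.5·18.5 − 17·10.5 = 126.7500; (r_i+r_j)·cross = 33.5·126.7500 = 4246.1250
edge 2: (17,18.5)→(14.5,36.5)  cross = 17·36.5 − 14.5·18.5 = 352.2500; (r_i+r_j)·cross = 31.5·352.2500 = 11095.8750
edge 3: (14.5,36.5)→(4.5,29.5)  cross = 14.5·29.5 − 4.5·36.5 = 263.5000; (r_i+r_j)·cross = 19·263.5000 = 5006.5000
edge 4: (4.5,29.5)→(2,4.5)  cross = 4.5·4.5 − 2·29.5 = -38.7500; (r_i+r_j)·cross = 6.5·-38.7500 = -251.8750
Σcross = 650.5000 → A = |Σcross|/2 = 325.2500 mm²
Σ(r_i+r_j)·cross = 19111.5000 → first moment M = |Σ|/6 = 3185.2500
R_c = M/A = 3185.2500/325.2500 = 9.7932 mm
θ = 314° = 5.480334 rad
V = θ·R_c·A = 5.480334·9.7932·325.2500 = 17456.233 mm³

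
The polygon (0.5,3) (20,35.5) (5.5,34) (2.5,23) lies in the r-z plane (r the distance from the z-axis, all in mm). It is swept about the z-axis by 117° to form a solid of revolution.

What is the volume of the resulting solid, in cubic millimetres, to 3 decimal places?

Profile (r,z), 4 vertices: (0.5,3) (20,35.5) (5.5,34) (2.5,23)
edge 0: (0.5,3)→(20,35.5)  cross = 0.5·35.5 − 20·3 = -42.2500; (r_i+r_j)·cross = 20.5·-42.2500 = -866.1250
edge 1: (20,35.5)→(5.5,34)  cross = 20·34 − 5.5·35.5 = 484.7500; (r_i+r_j)·cross = 25.5·484.7500 = 12361.1250
edge 2: (5.5,34)→(2.5,23)  cross = 5.5·23 − 2.5·34 = 41.5000; (r_i+r_j)·cross = 8·41.5000 = 332.0000
edge 3: (2.5,23)→(0.5,3)  cross = 2.5·3 − 0.5·23 = -4.0000; (r_i+r_j)·cross = 3·-4.0000 = -12.0000
Σcross = 480.0000 → A = |Σcross|/2 = 240.0000 mm²
Σ(r_i+r_j)·cross = 11815.0000 → first moment M = |Σ|/6 = 1969.1667
R_c = M/A = 1969.1667/240.0000 = 8.2049 mm
θ = 117° = 2.042035 rad
V = θ·R_c·A = 2.042035·8.2049·240.0000 = 4021.108 mm³

Volume = 4021.108 mm³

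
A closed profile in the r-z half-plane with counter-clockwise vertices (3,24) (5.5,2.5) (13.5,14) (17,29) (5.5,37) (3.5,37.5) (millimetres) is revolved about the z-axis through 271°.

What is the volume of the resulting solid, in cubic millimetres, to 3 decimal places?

Profile (r,z), 6 vertices: (3,24) (5.5,2.5) (13.5,14) (17,29) (5.5,37) (3.5,37.5)
edge 0: (3,24)→(5.5,2.5)  cross = 3·2.5 − 5.5·24 = -124.5000; (r_i+r_j)·cross = 8.5·-124.5000 = -1058.2500
edge 1: (5.5,2.5)→(13.5,14)  cross = 5.5·14 − 13.5·2.5 = 43.2500; (r_i+r_j)·cross = 19·43.2500 = 821.7500
edge 2: (13.5,14)→(17,29)  cross = 13.5·29 − 17·14 = 153.5000; (r_i+r_j)·cross = 30.5·153.5000 = 4681.7500
edge 3: (17,29)→(5.5,37)  cross = 17·37 − 5.5·29 = 469.5000; (r_i+r_j)·cross = 22.5·469.5000 = 10563.7500
edge 4: (5.5,37)→(3.5,37.5)  cross = 5.5·37.5 − 3.5·37 = 76.7500; (r_i+r_j)·cross = 9·76.7500 = 690.7500
edge 5: (3.5,37.5)→(3,24)  cross = 3.5·24 − 3·37.5 = -28.5000; (r_i+r_j)·cross = 6.5·-28.5000 = -185.2500
Σcross = 590.0000 → A = |Σcross|/2 = 295.0000 mm²
Σ(r_i+r_j)·cross = 15514.5000 → first moment M = |Σ|/6 = 2585.7500
R_c = M/A = 2585.7500/295.0000 = 8.7653 mm
θ = 271° = 4.729842 rad
V = θ·R_c·A = 4.729842·8.7653·295.0000 = 12230.190 mm³

Volume = 12230.190 mm³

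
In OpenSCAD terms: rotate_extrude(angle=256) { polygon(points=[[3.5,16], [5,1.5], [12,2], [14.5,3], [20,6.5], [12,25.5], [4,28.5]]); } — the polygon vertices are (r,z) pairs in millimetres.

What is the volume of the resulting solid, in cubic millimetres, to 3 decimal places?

Profile (r,z), 7 vertices: (3.5,16) (5,1.5) (12,2) (14.5,3) (20,6.5) (12,25.5) (4,28.5)
edge 0: (3.5,16)→(5,1.5)  cross = 3.5·1.5 − 5·16 = -74.7500; (r_i+r_j)·cross = 8.5·-74.7500 = -635.3750
edge 1: (5,1.5)→(12,2)  cross = 5·2 − 12·1.5 = -8.0000; (r_i+r_j)·cross = 17·-8.0000 = -136.0000
edge 2: (12,2)→(14.5,3)  cross = 12·3 − 14.5·2 = 7.0000; (r_i+r_j)·cross = 26.5·7.0000 = 185.5000
edge 3: (14.5,3)→(20,6.5)  cross = 14.5·6.5 − 20·3 = 34.2500; (r_i+r_j)·cross = 34.5·34.2500 = 1181.6250
edge 4: (20,6.5)→(12,25.5)  cross = 20·25.5 − 12·6.5 = 432.0000; (r_i+r_j)·cross = 32·432.0000 = 13824.0000
edge 5: (12,25.5)→(4,28.5)  cross = 12·28.5 − 4·25.5 = 240.0000; (r_i+r_j)·cross = 16·240.0000 = 3840.0000
edge 6: (4,28.5)→(3.5,16)  cross = 4·16 − 3.5·28.5 = -35.7500; (r_i+r_j)·cross = 7.5·-35.7500 = -268.1250
Σcross = 594.7500 → A = |Σcross|/2 = 297.3750 mm²
Σ(r_i+r_j)·cross = 17991.6250 → first moment M = |Σ|/6 = 2998.6042
R_c = M/A = 2998.6042/297.3750 = 10.0836 mm
θ = 256° = 4.468043 rad
V = θ·R_c·A = 4.468043·10.0836·297.3750 = 13397.892 mm³

Volume = 13397.892 mm³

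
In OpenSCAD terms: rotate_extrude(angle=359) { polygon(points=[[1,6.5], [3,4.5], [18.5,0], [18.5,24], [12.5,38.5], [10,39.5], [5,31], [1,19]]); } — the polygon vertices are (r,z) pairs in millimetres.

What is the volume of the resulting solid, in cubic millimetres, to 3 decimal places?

Profile (r,z), 8 vertices: (1,6.5) (3,4.5) (18.5,0) (18.5,24) (12.5,38.5) (10,39.5) (5,31) (1,19)
edge 0: (1,6.5)→(3,4.5)  cross = 1·4.5 − 3·6.5 = -15.0000; (r_i+r_j)·cross = 4·-15.0000 = -60.0000
edge 1: (3,4.5)→(18.5,0)  cross = 3·0 − 18.5·4.5 = -83.2500; (r_i+r_j)·cross = 21.5·-83.2500 = -1789.8750
edge 2: (18.5,0)→(18.5,24)  cross = 18.5·24 − 18.5·0 = 444.0000; (r_i+r_j)·cross = 37·444.0000 = 16428.0000
edge 3: (18.5,24)→(12.5,38.5)  cross = 18.5·38.5 − 12.5·24 = 412.2500; (r_i+r_j)·cross = 31·412.2500 = 12779.7500
edge 4: (12.5,38.5)→(10,39.5)  cross = 12.5·39.5 − 10·38.5 = 108.7500; (r_i+r_j)·cross = 22.5·108.7500 = 2446.8750
edge 5: (10,39.5)→(5,31)  cross = 10·31 − 5·39.5 = 112.5000; (r_i+r_j)·cross = 15·112.5000 = 1687.5000
edge 6: (5,31)→(1,19)  cross = 5·19 − 1·31 = 64.0000; (r_i+r_j)·cross = 6·64.0000 = 384.0000
edge 7: (1,19)→(1,6.5)  cross = 1·6.5 − 1·19 = -12.5000; (r_i+r_j)·cross = 2·-12.5000 = -25.0000
Σcross = 1030.7500 → A = |Σcross|/2 = 515.3750 mm²
Σ(r_i+r_j)·cross = 31851.2500 → first moment M = |Σ|/6 = 5308.5417
R_c = M/A = 5308.5417/515.3750 = 10.3003 mm
θ = 359° = 6.265732 rad
V = θ·R_c·A = 6.265732·10.3003·515.3750 = 33261.899 mm³

Volume = 33261.899 mm³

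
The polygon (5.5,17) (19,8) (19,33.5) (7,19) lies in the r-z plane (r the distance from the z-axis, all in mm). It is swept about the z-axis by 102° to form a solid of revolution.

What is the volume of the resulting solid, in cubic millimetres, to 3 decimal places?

Volume = 4464.164 mm³

Profile (r,z), 4 vertices: (5.5,17) (19,8) (19,33.5) (7,19)
edge 0: (5.5,17)→(19,8)  cross = 5.5·8 − 19·17 = -279.0000; (r_i+r_j)·cross = 24.5·-279.0000 = -6835.5000
edge 1: (19,8)→(19,33.5)  cross = 19·33.5 − 19·8 = 484.5000; (r_i+r_j)·cross = 38·484.5000 = 18411.0000
edge 2: (19,33.5)→(7,19)  cross = 19·19 − 7·33.5 = 126.5000; (r_i+r_j)·cross = 26·126.5000 = 3289.0000
edge 3: (7,19)→(5.5,17)  cross = 7·17 − 5.5·19 = 14.5000; (r_i+r_j)·cross = 12.5·14.5000 = 181.2500
Σcross = 346.5000 → A = |Σcross|/2 = 173.2500 mm²
Σ(r_i+r_j)·cross = 15045.7500 → first moment M = |Σ|/6 = 2507.6250
R_c = M/A = 2507.6250/173.2500 = 14.4740 mm
θ = 102° = 1.780236 rad
V = θ·R_c·A = 1.780236·14.4740·173.2500 = 4464.164 mm³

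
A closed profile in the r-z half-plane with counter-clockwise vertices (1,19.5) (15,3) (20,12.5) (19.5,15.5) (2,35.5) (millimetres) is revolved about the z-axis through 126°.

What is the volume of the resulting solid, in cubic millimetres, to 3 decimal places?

Volume = 6111.615 mm³

Profile (r,z), 5 vertices: (1,19.5) (15,3) (20,12.5) (19.5,15.5) (2,35.5)
edge 0: (1,19.5)→(15,3)  cross = 1·3 − 15·19.5 = -289.5000; (r_i+r_j)·cross = 16·-289.5000 = -4632.0000
edge 1: (15,3)→(20,12.5)  cross = 15·12.5 − 20·3 = 127.5000; (r_i+r_j)·cross = 35·127.5000 = 4462.5000
edge 2: (20,12.5)→(19.5,15.5)  cross = 20·15.5 − 19.5·12.5 = 66.2500; (r_i+r_j)·cross = 39.5·66.2500 = 2616.8750
edge 3: (19.5,15.5)→(2,35.5)  cross = 19.5·35.5 − 2·15.5 = 661.2500; (r_i+r_j)·cross = 21.5·661.2500 = 14216.8750
edge 4: (2,35.5)→(1,19.5)  cross = 2·19.5 − 1·35.5 = 3.5000; (r_i+r_j)·cross = 3·3.5000 = 10.5000
Σcross = 569.0000 → A = |Σcross|/2 = 284.5000 mm²
Σ(r_i+r_j)·cross = 16674.7500 → first moment M = |Σ|/6 = 2779.1250
R_c = M/A = 2779.1250/284.5000 = 9.7685 mm
θ = 126° = 2.199115 rad
V = θ·R_c·A = 2.199115·9.7685·284.5000 = 6111.615 mm³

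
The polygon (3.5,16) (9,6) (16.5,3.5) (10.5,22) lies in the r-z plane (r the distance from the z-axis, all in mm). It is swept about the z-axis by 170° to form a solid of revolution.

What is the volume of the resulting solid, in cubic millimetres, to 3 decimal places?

Profile (r,z), 4 vertices: (3.5,16) (9,6) (16.5,3.5) (10.5,22)
edge 0: (3.5,16)→(9,6)  cross = 3.5·6 − 9·16 = -123.0000; (r_i+r_j)·cross = 12.5·-123.0000 = -1537.5000
edge 1: (9,6)→(16.5,3.5)  cross = 9·3.5 − 16.5·6 = -67.5000; (r_i+r_j)·cross = 25.5·-67.5000 = -1721.2500
edge 2: (16.5,3.5)→(10.5,22)  cross = 16.5·22 − 10.5·3.5 = 326.2500; (r_i+r_j)·cross = 27·326.2500 = 8808.7500
edge 3: (10.5,22)→(3.5,16)  cross = 10.5·16 − 3.5·22 = 91.0000; (r_i+r_j)·cross = 14·91.0000 = 1274.0000
Σcross = 226.7500 → A = |Σcross|/2 = 113.3750 mm²
Σ(r_i+r_j)·cross = 6824.0000 → first moment M = |Σ|/6 = 1137.3333
R_c = M/A = 1137.3333/113.3750 = 10.0316 mm
θ = 170° = 2.967060 rad
V = θ·R_c·A = 2.967060·10.0316·113.3750 = 3374.536 mm³

Volume = 3374.536 mm³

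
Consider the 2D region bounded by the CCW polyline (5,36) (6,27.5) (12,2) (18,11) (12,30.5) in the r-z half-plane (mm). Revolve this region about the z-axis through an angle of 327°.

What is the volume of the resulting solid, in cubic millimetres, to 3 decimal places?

Volume = 12892.625 mm³

Profile (r,z), 5 vertices: (5,36) (6,27.5) (12,2) (18,11) (12,30.5)
edge 0: (5,36)→(6,27.5)  cross = 5·27.5 − 6·36 = -78.5000; (r_i+r_j)·cross = 11·-78.5000 = -863.5000
edge 1: (6,27.5)→(12,2)  cross = 6·2 − 12·27.5 = -318.0000; (r_i+r_j)·cross = 18·-318.0000 = -5724.0000
edge 2: (12,2)→(18,11)  cross = 12·11 − 18·2 = 96.0000; (r_i+r_j)·cross = 30·96.0000 = 2880.0000
edge 3: (18,11)→(12,30.5)  cross = 18·30.5 − 12·11 = 417.0000; (r_i+r_j)·cross = 30·417.0000 = 12510.0000
edge 4: (12,30.5)→(5,36)  cross = 12·36 − 5·30.5 = 279.5000; (r_i+r_j)·cross = 17·279.5000 = 4751.5000
Σcross = 396.0000 → A = |Σcross|/2 = 198.0000 mm²
Σ(r_i+r_j)·cross = 13554.0000 → first moment M = |Σ|/6 = 2259.0000
R_c = M/A = 2259.0000/198.0000 = 11.4091 mm
θ = 327° = 5.707227 rad
V = θ·R_c·A = 5.707227·11.4091·198.0000 = 12892.625 mm³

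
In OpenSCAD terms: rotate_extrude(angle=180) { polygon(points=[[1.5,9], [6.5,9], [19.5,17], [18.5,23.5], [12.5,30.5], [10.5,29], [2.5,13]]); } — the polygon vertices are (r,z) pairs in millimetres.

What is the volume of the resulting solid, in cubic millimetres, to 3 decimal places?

Profile (r,z), 7 vertices: (1.5,9) (6.5,9) (19.5,17) (18.5,23.5) (12.5,30.5) (10.5,29) (2.5,13)
edge 0: (1.5,9)→(6.5,9)  cross = 1.5·9 − 6.5·9 = -45.0000; (r_i+r_j)·cross = 8·-45.0000 = -360.0000
edge 1: (6.5,9)→(19.5,17)  cross = 6.5·17 − 19.5·9 = -65.0000; (r_i+r_j)·cross = 26·-65.0000 = -1690.0000
edge 2: (19.5,17)→(18.5,23.5)  cross = 19.5·23.5 − 18.5·17 = 143.7500; (r_i+r_j)·cross = 38·143.7500 = 5462.5000
edge 3: (18.5,23.5)→(12.5,30.5)  cross = 18.5·30.5 − 12.5·23.5 = 270.5000; (r_i+r_j)·cross = 31·270.5000 = 8385.5000
edge 4: (12.5,30.5)→(10.5,29)  cross = 12.5·29 − 10.5·30.5 = 42.2500; (r_i+r_j)·cross = 23·42.2500 = 971.7500
edge 5: (10.5,29)→(2.5,13)  cross = 10.5·13 − 2.5·29 = 64.0000; (r_i+r_j)·cross = 13·64.0000 = 832.0000
edge 6: (2.5,13)→(1.5,9)  cross = 2.5·9 − 1.5·13 = 3.0000; (r_i+r_j)·cross = 4·3.0000 = 12.0000
Σcross = 413.5000 → A = |Σcross|/2 = 206.7500 mm²
Σ(r_i+r_j)·cross = 13613.7500 → first moment M = |Σ|/6 = 2268.9583
R_c = M/A = 2268.9583/206.7500 = 10.9744 mm
θ = 180° = 3.141593 rad
V = θ·R_c·A = 3.141593·10.9744·206.7500 = 7128.143 mm³

Volume = 7128.143 mm³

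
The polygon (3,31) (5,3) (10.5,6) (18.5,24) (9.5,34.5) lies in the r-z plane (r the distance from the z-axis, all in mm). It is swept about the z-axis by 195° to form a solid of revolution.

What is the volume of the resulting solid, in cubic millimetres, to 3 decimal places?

Volume = 9513.757 mm³

Profile (r,z), 5 vertices: (3,31) (5,3) (10.5,6) (18.5,24) (9.5,34.5)
edge 0: (3,31)→(5,3)  cross = 3·3 − 5·31 = -146.0000; (r_i+r_j)·cross = 8·-146.0000 = -1168.0000
edge 1: (5,3)→(10.5,6)  cross = 5·6 − 10.5·3 = -1.5000; (r_i+r_j)·cross = 15.5·-1.5000 = -23.2500
edge 2: (10.5,6)→(18.5,24)  cross = 10.5·24 − 18.5·6 = 141.0000; (r_i+r_j)·cross = 29·141.0000 = 4089.0000
edge 3: (18.5,24)→(9.5,34.5)  cross = 18.5·34.5 − 9.5·24 = 410.2500; (r_i+r_j)·cross = 28·410.2500 = 11487.0000
edge 4: (9.5,34.5)→(3,31)  cross = 9.5·31 − 3·34.5 = 191.0000; (r_i+r_j)·cross = 12.5·191.0000 = 2387.5000
Σcross = 594.7500 → A = |Σcross|/2 = 297.3750 mm²
Σ(r_i+r_j)·cross = 16772.2500 → first moment M = |Σ|/6 = 2795.3750
R_c = M/A = 2795.3750/297.3750 = 9.4002 mm
θ = 195° = 3.403392 rad
V = θ·R_c·A = 3.403392·9.4002·297.3750 = 9513.757 mm³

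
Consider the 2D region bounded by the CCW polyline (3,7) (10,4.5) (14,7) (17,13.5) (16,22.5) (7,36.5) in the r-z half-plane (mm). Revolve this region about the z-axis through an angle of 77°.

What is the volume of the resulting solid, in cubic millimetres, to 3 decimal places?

Volume = 3651.498 mm³

Profile (r,z), 6 vertices: (3,7) (10,4.5) (14,7) (17,13.5) (16,22.5) (7,36.5)
edge 0: (3,7)→(10,4.5)  cross = 3·4.5 − 10·7 = -56.5000; (r_i+r_j)·cross = 13·-56.5000 = -734.5000
edge 1: (10,4.5)→(14,7)  cross = 10·7 − 14·4.5 = 7.0000; (r_i+r_j)·cross = 24·7.0000 = 168.0000
edge 2: (14,7)→(17,13.5)  cross = 14·13.5 − 17·7 = 70.0000; (r_i+r_j)·cross = 31·70.0000 = 2170.0000
edge 3: (17,13.5)→(16,22.5)  cross = 17·22.5 − 16·13.5 = 166.5000; (r_i+r_j)·cross = 33·166.5000 = 5494.5000
edge 4: (16,22.5)→(7,36.5)  cross = 16·36.5 − 7·22.5 = 426.5000; (r_i+r_j)·cross = 23·426.5000 = 9809.5000
edge 5: (7,36.5)→(3,7)  cross = 7·7 − 3·36.5 = -60.5000; (r_i+r_j)·cross = 10·-60.5000 = -605.0000
Σcross = 553.0000 → A = |Σcross|/2 = 276.5000 mm²
Σ(r_i+r_j)·cross = 16302.5000 → first moment M = |Σ|/6 = 2717.0833
R_c = M/A = 2717.0833/276.5000 = 9.8267 mm
θ = 77° = 1.343904 rad
V = θ·R_c·A = 1.343904·9.8267·276.5000 = 3651.498 mm³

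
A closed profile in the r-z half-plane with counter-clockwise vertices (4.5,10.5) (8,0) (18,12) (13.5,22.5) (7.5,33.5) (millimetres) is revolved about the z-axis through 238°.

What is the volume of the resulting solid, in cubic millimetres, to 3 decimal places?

Profile (r,z), 5 vertices: (4.5,10.5) (8,0) (18,12) (13.5,22.5) (7.5,33.5)
edge 0: (4.5,10.5)→(8,0)  cross = 4.5·0 − 8·10.5 = -84.0000; (r_i+r_j)·cross = 12.5·-84.0000 = -1050.0000
edge 1: (8,0)→(18,12)  cross = 8·12 − 18·0 = 96.0000; (r_i+r_j)·cross = 26·96.0000 = 2496.0000
edge 2: (18,12)→(13.5,22.5)  cross = 18·22.5 − 13.5·12 = 243.0000; (r_i+r_j)·cross = 31.5·243.0000 = 7654.5000
edge 3: (13.5,22.5)→(7.5,33.5)  cross = 13.5·33.5 − 7.5·22.5 = 283.5000; (r_i+r_j)·cross = 21·283.5000 = 5953.5000
edge 4: (7.5,33.5)→(4.5,10.5)  cross = 7.5·10.5 − 4.5·33.5 = -72.0000; (r_i+r_j)·cross = 12·-72.0000 = -864.0000
Σcross = 466.5000 → A = |Σcross|/2 = 233.2500 mm²
Σ(r_i+r_j)·cross = 14190.0000 → first moment M = |Σ|/6 = 2365.0000
R_c = M/A = 2365.0000/233.2500 = 10.1393 mm
θ = 238° = 4.153884 rad
V = θ·R_c·A = 4.153884·10.1393·233.2500 = 9823.935 mm³

Volume = 9823.935 mm³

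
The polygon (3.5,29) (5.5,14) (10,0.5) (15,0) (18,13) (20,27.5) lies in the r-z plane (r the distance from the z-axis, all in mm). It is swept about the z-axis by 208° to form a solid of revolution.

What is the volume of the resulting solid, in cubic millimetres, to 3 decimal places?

Volume = 14172.481 mm³

Profile (r,z), 6 vertices: (3.5,29) (5.5,14) (10,0.5) (15,0) (18,13) (20,27.5)
edge 0: (3.5,29)→(5.5,14)  cross = 3.5·14 − 5.5·29 = -110.5000; (r_i+r_j)·cross = 9·-110.5000 = -994.5000
edge 1: (5.5,14)→(10,0.5)  cross = 5.5·0.5 − 10·14 = -137.2500; (r_i+r_j)·cross = 15.5·-137.2500 = -2127.3750
edge 2: (10,0.5)→(15,0)  cross = 10·0 − 15·0.5 = -7.5000; (r_i+r_j)·cross = 25·-7.5000 = -187.5000
edge 3: (15,0)→(18,13)  cross = 15·13 − 18·0 = 195.0000; (r_i+r_j)·cross = 33·195.0000 = 6435.0000
edge 4: (18,13)→(20,27.5)  cross = 18·27.5 − 20·13 = 235.0000; (r_i+r_j)·cross = 38·235.0000 = 8930.0000
edge 5: (20,27.5)→(3.5,29)  cross = 20·29 − 3.5·27.5 = 483.7500; (r_i+r_j)·cross = 23.5·483.7500 = 11368.1250
Σcross = 658.5000 → A = |Σcross|/2 = 329.2500 mm²
Σ(r_i+r_j)·cross = 23423.7500 → first moment M = |Σ|/6 = 3903.9583
R_c = M/A = 3903.9583/329.2500 = 11.8571 mm
θ = 208° = 3.630285 rad
V = θ·R_c·A = 3.630285·11.8571·329.2500 = 14172.481 mm³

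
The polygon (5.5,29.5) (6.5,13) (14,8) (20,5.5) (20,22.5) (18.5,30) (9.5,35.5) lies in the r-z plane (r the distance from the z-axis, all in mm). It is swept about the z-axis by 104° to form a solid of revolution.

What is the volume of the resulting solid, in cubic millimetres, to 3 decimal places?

Volume = 7692.687 mm³

Profile (r,z), 7 vertices: (5.5,29.5) (6.5,13) (14,8) (20,5.5) (20,22.5) (18.5,30) (9.5,35.5)
edge 0: (5.5,29.5)→(6.5,13)  cross = 5.5·13 − 6.5·29.5 = -120.2500; (r_i+r_j)·cross = 12·-120.2500 = -1443.0000
edge 1: (6.5,13)→(14,8)  cross = 6.5·8 − 14·13 = -130.0000; (r_i+r_j)·cross = 20.5·-130.0000 = -2665.0000
edge 2: (14,8)→(20,5.5)  cross = 14·5.5 − 20·8 = -83.0000; (r_i+r_j)·cross = 34·-83.0000 = -2822.0000
edge 3: (20,5.5)→(20,22.5)  cross = 20·22.5 − 20·5.5 = 340.0000; (r_i+r_j)·cross = 40·340.0000 = 13600.0000
edge 4: (20,22.5)→(18.5,30)  cross = 20·30 − 18.5·22.5 = 183.7500; (r_i+r_j)·cross = 38.5·183.7500 = 7074.3750
edge 5: (18.5,30)→(9.5,35.5)  cross = 18.5·35.5 − 9.5·30 = 371.7500; (r_i+r_j)·cross = 28·371.7500 = 10409.0000
edge 6: (9.5,35.5)→(5.5,29.5)  cross = 9.5·29.5 − 5.5·35.5 = 85.0000; (r_i+r_j)·cross = 15·85.0000 = 1275.0000
Σcross = 647.2500 → A = |Σcross|/2 = 323.6250 mm²
Σ(r_i+r_j)·cross = 25428.3750 → first moment M = |Σ|/6 = 4238.0625
R_c = M/A = 4238.0625/323.6250 = 13.0956 mm
θ = 104° = 1.815142 rad
V = θ·R_c·A = 1.815142·13.0956·323.6250 = 7692.687 mm³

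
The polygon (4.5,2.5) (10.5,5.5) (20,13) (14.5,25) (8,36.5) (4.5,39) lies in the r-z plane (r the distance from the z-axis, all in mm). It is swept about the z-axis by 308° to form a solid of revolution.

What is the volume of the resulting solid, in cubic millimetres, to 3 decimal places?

Volume = 17299.846 mm³

Profile (r,z), 6 vertices: (4.5,2.5) (10.5,5.5) (20,13) (14.5,25) (8,36.5) (4.5,39)
edge 0: (4.5,2.5)→(10.5,5.5)  cross = 4.5·5.5 − 10.5·2.5 = -1.5000; (r_i+r_j)·cross = 15·-1.5000 = -22.5000
edge 1: (10.5,5.5)→(20,13)  cross = 10.5·13 − 20·5.5 = 26.5000; (r_i+r_j)·cross = 30.5·26.5000 = 808.2500
edge 2: (20,13)→(14.5,25)  cross = 20·25 − 14.5·13 = 311.5000; (r_i+r_j)·cross = 34.5·311.5000 = 10746.7500
edge 3: (14.5,25)→(8,36.5)  cross = 14.5·36.5 − 8·25 = 329.2500; (r_i+r_j)·cross = 22.5·329.2500 = 7408.1250
edge 4: (8,36.5)→(4.5,39)  cross = 8·39 − 4.5·36.5 = 147.7500; (r_i+r_j)·cross = 12.5·147.7500 = 1846.8750
edge 5: (4.5,39)→(4.5,2.5)  cross = 4.5·2.5 − 4.5·39 = -164.2500; (r_i+r_j)·cross = 9·-164.2500 = -1478.2500
Σcross = 649.2500 → A = |Σcross|/2 = 324.6250 mm²
Σ(r_i+r_j)·cross = 19309.2500 → first moment M = |Σ|/6 = 3218.2083
R_c = M/A = 3218.2083/324.6250 = 9.9136 mm
θ = 308° = 5.375614 rad
V = θ·R_c·A = 5.375614·9.9136·324.6250 = 17299.846 mm³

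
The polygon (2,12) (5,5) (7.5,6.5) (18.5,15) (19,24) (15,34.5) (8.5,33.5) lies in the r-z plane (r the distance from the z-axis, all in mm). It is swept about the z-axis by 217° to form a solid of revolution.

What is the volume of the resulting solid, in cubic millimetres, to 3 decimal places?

Volume = 13054.020 mm³

Profile (r,z), 7 vertices: (2,12) (5,5) (7.5,6.5) (18.5,15) (19,24) (15,34.5) (8.5,33.5)
edge 0: (2,12)→(5,5)  cross = 2·5 − 5·12 = -50.0000; (r_i+r_j)·cross = 7·-50.0000 = -350.0000
edge 1: (5,5)→(7.5,6.5)  cross = 5·6.5 − 7.5·5 = -5.0000; (r_i+r_j)·cross = 12.5·-5.0000 = -62.5000
edge 2: (7.5,6.5)→(18.5,15)  cross = 7.5·15 − 18.5·6.5 = -7.7500; (r_i+r_j)·cross = 26·-7.7500 = -201.5000
edge 3: (18.5,15)→(19,24)  cross = 18.5·24 − 19·15 = 159.0000; (r_i+r_j)·cross = 37.5·159.0000 = 5962.5000
edge 4: (19,24)→(15,34.5)  cross = 19·34.5 − 15·24 = 295.5000; (r_i+r_j)·cross = 34·295.5000 = 10047.0000
edge 5: (15,34.5)→(8.5,33.5)  cross = 15·33.5 − 8.5·34.5 = 209.2500; (r_i+r_j)·cross = 23.5·209.2500 = 4917.3750
edge 6: (8.5,33.5)→(2,12)  cross = 8.5·12 − 2·33.5 = 35.0000; (r_i+r_j)·cross = 10.5·35.0000 = 367.5000
Σcross = 636.0000 → A = |Σcross|/2 = 318.0000 mm²
Σ(r_i+r_j)·cross = 20680.3750 → first moment M = |Σ|/6 = 3446.7292
R_c = M/A = 3446.7292/318.0000 = 10.8388 mm
θ = 217° = 3.787364 rad
V = θ·R_c·A = 3.787364·10.8388·318.0000 = 13054.020 mm³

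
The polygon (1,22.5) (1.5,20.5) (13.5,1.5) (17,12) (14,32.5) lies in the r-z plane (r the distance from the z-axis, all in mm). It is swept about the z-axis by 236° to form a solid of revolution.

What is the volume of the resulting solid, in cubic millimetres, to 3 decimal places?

Volume = 11100.386 mm³

Profile (r,z), 5 vertices: (1,22.5) (1.5,20.5) (13.5,1.5) (17,12) (14,32.5)
edge 0: (1,22.5)→(1.5,20.5)  cross = 1·20.5 − 1.5·22.5 = -13.2500; (r_i+r_j)·cross = 2.5·-13.2500 = -33.1250
edge 1: (1.5,20.5)→(13.5,1.5)  cross = 1.5·1.5 − 13.5·20.5 = -274.5000; (r_i+r_j)·cross = 15·-274.5000 = -4117.5000
edge 2: (13.5,1.5)→(17,12)  cross = 13.5·12 − 17·1.5 = 136.5000; (r_i+r_j)·cross = 30.5·136.5000 = 4163.2500
edge 3: (17,12)→(14,32.5)  cross = 17·32.5 − 14·12 = 384.5000; (r_i+r_j)·cross = 31·384.5000 = 11919.5000
edge 4: (14,32.5)→(1,22.5)  cross = 14·22.5 − 1·32.5 = 282.5000; (r_i+r_j)·cross = 15·282.5000 = 4237.5000
Σcross = 515.7500 → A = |Σcross|/2 = 257.8750 mm²
Σ(r_i+r_j)·cross = 16169.6250 → first moment M = |Σ|/6 = 2694.9375
R_c = M/A = 2694.9375/257.8750 = 10.4506 mm
θ = 236° = 4.118977 rad
V = θ·R_c·A = 4.118977·10.4506·257.8750 = 11100.386 mm³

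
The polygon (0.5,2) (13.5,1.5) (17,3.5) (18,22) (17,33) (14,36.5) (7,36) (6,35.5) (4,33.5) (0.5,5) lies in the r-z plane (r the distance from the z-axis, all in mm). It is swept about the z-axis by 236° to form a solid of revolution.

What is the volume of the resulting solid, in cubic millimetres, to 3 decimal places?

Profile (r,z), 10 vertices: (0.5,2) (13.5,1.5) (17,3.5) (18,22) (17,33) (14,36.5) (7,36) (6,35.5) (4,33.5) (0.5,5)
edge 0: (0.5,2)→(13.5,1.5)  cross = 0.5·1.5 − 13.5·2 = -26.2500; (r_i+r_j)·cross = 14·-26.2500 = -367.5000
edge 1: (13.5,1.5)→(17,3.5)  cross = 13.5·3.5 − 17·1.5 = 21.7500; (r_i+r_j)·cross = 30.5·21.7500 = 663.3750
edge 2: (17,3.5)→(18,22)  cross = 17·22 − 18·3.5 = 311.0000; (r_i+r_j)·cross = 35·311.0000 = 10885.0000
edge 3: (18,22)→(17,33)  cross = 18·33 − 17·22 = 220.0000; (r_i+r_j)·cross = 35·220.0000 = 7700.0000
edge 4: (17,33)→(14,36.5)  cross = 17·36.5 − 14·33 = 158.5000; (r_i+r_j)·cross = 31·158.5000 = 4913.5000
edge 5: (14,36.5)→(7,36)  cross = 14·36 − 7·36.5 = 248.5000; (r_i+r_j)·cross = 21·248.5000 = 5218.5000
edge 6: (7,36)→(6,35.5)  cross = 7·35.5 − 6·36 = 32.5000; (r_i+r_j)·cross = 13·32.5000 = 422.5000
edge 7: (6,35.5)→(4,33.5)  cross = 6·33.5 − 4·35.5 = 59.0000; (r_i+r_j)·cross = 10·59.0000 = 590.0000
edge 8: (4,33.5)→(0.5,5)  cross = 4·5 − 0.5·33.5 = 3.2500; (r_i+r_j)·cross = 4.5·3.2500 = 14.6250
edge 9: (0.5,5)→(0.5,2)  cross = 0.5·2 − 0.5·5 = -1.5000; (r_i+r_j)·cross = 1·-1.5000 = -1.5000
Σcross = 1026.7500 → A = |Σcross|/2 = 513.3750 mm²
Σ(r_i+r_j)·cross = 30038.5000 → first moment M = |Σ|/6 = 5006.4167
R_c = M/A = 5006.4167/513.3750 = 9.7520 mm
θ = 236° = 4.118977 rad
V = θ·R_c·A = 4.118977·9.7520·513.3750 = 20621.315 mm³

Volume = 20621.315 mm³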